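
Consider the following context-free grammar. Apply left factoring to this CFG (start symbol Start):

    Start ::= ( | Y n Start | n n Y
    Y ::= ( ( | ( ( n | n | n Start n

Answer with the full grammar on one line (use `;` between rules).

Start ::= ( | Y n Start | n n Y; Y ::= ( ( Y1 | n Y2; Y1 ::= ε | n; Y2 ::= ε | Start n

Y has alternatives sharing prefix '( (': factor to Y → ( ( Y1 with Y1 → ε | n.
Y has alternatives sharing prefix 'n': factor to Y → n Y2 with Y2 → ε | Start n.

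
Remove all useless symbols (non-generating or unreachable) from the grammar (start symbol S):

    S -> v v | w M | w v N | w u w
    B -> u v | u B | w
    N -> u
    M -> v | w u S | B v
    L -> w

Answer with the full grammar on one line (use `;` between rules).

Generating nonterminals: {B, L, M, N, S}.
Reachable from S after that: {B, M, N, S}.
Removed useless symbols: {L} and every production mentioning them.

S -> v v | w M | w v N | w u w; B -> u v | u B | w; N -> u; M -> v | w u S | B v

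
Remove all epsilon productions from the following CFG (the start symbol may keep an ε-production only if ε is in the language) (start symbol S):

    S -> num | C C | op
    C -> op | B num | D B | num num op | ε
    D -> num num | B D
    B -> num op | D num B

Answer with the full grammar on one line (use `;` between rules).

The nullable symbols are {C, S}.
ε ∈ L(G) since S is nullable, so keep S → ε.
Expand every rule over subsets of its nullable positions: S → C C gives C C | C.

S -> num | C C | C | op | ε; C -> op | B num | D B | num num op; D -> num num | B D; B -> num op | D num B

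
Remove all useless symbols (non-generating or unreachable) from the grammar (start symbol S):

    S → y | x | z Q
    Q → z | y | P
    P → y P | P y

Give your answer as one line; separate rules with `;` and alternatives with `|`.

S → y | x | z Q; Q → z | y

Generating nonterminals: {Q, S}.
Reachable from S after that: {Q, S}.
Removed useless symbols: {P} and every production mentioning them.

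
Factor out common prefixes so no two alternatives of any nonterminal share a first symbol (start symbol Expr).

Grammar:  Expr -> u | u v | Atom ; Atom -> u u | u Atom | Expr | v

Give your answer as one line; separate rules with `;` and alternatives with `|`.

Expr has alternatives sharing prefix 'u': factor to Expr → u Expr1 with Expr1 → ε | v.
Atom has alternatives sharing prefix 'u': factor to Atom → u Atom1 with Atom1 → u | Atom.

Expr -> Atom | u Expr1; Atom -> Expr | v | u Atom1; Expr1 -> ε | v; Atom1 -> u | Atom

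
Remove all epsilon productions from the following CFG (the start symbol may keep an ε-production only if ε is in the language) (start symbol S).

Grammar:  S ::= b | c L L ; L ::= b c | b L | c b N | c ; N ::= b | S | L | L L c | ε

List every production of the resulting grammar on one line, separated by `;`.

Nullable set = {N}.
ε ∉ L(G), so no ε-production is kept.
For each production, add variants omitting each subset of nullable occurrences: L → c b N gives c b N | c b.

S ::= b | c L L; L ::= b c | b L | c b N | c b | c; N ::= b | S | L | L L c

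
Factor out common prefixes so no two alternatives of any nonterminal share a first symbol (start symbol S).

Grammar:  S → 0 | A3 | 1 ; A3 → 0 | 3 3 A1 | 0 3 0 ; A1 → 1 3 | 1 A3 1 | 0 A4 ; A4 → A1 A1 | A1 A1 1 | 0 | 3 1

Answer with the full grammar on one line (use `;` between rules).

A3 has alternatives sharing prefix '0': factor to A3 → 0 A3' with A3' → ε | 3 0.
A1 has alternatives sharing prefix '1': factor to A1 → 1 A1' with A1' → 3 | A3 1.
A4 has alternatives sharing prefix 'A1 A1': factor to A4 → A1 A1 A4' with A4' → ε | 1.

S → 0 | A3 | 1; A3 → 3 3 A1 | 0 A3'; A1 → 0 A4 | 1 A1'; A4 → 0 | 3 1 | A1 A1 A4'; A3' → ε | 3 0; A1' → 3 | A3 1; A4' → ε | 1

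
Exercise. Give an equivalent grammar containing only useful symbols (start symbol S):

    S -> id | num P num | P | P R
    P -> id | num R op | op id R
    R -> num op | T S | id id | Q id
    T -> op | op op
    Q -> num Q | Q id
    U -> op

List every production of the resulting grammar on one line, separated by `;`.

Generating nonterminals: {P, R, S, T, U}.
Reachable from S after that: {P, R, S, T}.
Removed useless symbols: {Q, U} and every production mentioning them.

S -> id | num P num | P | P R; P -> id | num R op | op id R; R -> num op | T S | id id; T -> op | op op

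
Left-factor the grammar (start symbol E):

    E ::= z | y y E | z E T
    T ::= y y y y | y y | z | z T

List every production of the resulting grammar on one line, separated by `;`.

E ::= y y E | z E'; T ::= y y T' | z T''; E' ::= ε | E T; T' ::= y y | ε; T'' ::= ε | T

E has alternatives sharing prefix 'z': factor to E → z E' with E' → ε | E T.
T has alternatives sharing prefix 'y y': factor to T → y y T' with T' → y y | ε.
T has alternatives sharing prefix 'z': factor to T → z T'' with T'' → ε | T.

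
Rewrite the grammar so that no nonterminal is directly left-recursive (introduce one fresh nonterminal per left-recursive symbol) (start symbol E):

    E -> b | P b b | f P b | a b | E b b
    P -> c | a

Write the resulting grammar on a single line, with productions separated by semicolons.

E -> b E' | P b b E' | f P b E' | a b E'; P -> c | a; E' -> b b E' | ε

Left recursion appears on E.
For E: α = {b b}, β = {b, P b b, f P b, a b}. Rewrite as E → β E' and E' → α E' | ε.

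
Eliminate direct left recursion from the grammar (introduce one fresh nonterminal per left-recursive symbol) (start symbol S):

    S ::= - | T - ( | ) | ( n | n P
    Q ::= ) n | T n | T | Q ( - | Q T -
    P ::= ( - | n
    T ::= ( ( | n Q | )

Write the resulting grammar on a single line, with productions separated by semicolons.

S ::= - | T - ( | ) | ( n | n P; Q ::= ) n Q' | T n Q' | T Q'; P ::= ( - | n; T ::= ( ( | n Q | ); Q' ::= ( - Q' | T - Q' | ε

Left recursion appears on Q.
For Q: α = {( -, T -}, β = {) n, T n, T}. Rewrite as Q → β Q' and Q' → α Q' | ε.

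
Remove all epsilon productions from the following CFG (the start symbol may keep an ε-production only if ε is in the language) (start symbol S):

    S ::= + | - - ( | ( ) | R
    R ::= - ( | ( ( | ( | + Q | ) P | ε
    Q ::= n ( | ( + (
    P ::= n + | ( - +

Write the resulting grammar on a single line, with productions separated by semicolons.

S ::= + | - - ( | ( ) | R | ε; R ::= - ( | ( ( | ( | + Q | ) P; Q ::= n ( | ( + (; P ::= n + | ( - +

The nullable symbols are {R, S}.
ε ∈ L(G) since S is nullable, so keep S → ε.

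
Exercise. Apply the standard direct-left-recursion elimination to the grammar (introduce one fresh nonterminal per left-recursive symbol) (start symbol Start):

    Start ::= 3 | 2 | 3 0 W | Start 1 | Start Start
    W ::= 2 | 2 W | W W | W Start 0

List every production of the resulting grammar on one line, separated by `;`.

Start, W are directly left-recursive.
For Start: α = {1, Start}, β = {3, 2, 3 0 W}. Rewrite as Start → β Start1 and Start1 → α Start1 | ε.
For W: α = {W, Start 0}, β = {2, 2 W}. Rewrite as W → β W1 and W1 → α W1 | ε.

Start ::= 3 Start1 | 2 Start1 | 3 0 W Start1; W ::= 2 W1 | 2 W W1; Start1 ::= 1 Start1 | Start Start1 | ε; W1 ::= W W1 | Start 0 W1 | ε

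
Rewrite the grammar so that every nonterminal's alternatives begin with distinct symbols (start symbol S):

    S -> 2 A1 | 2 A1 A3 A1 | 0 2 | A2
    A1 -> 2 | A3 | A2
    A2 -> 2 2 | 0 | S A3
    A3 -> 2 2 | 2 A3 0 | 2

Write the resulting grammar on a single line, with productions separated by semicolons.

S -> 0 2 | A2 | 2 A1 S'; A1 -> 2 | A3 | A2; A2 -> 2 2 | 0 | S A3; A3 -> 2 A3'; S' -> eps | A3 A1; A3' -> 2 | A3 0 | eps

S has alternatives sharing prefix '2 A1': factor to S → 2 A1 S' with S' → ε | A3 A1.
A3 has alternatives sharing prefix '2': factor to A3 → 2 A3' with A3' → 2 | A3 0 | ε.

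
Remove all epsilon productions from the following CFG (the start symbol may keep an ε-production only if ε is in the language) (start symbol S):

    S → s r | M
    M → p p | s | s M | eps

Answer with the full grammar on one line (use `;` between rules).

Nullable set = {M, S}.
ε ∈ L(G) since S is nullable, so keep S → ε.

S → s r | M | eps; M → p p | s | s M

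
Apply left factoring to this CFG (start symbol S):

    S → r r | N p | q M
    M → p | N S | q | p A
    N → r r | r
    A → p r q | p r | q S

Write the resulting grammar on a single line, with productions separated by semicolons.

M has alternatives sharing prefix 'p': factor to M → p M' with M' → ε | A.
N has alternatives sharing prefix 'r': factor to N → r N' with N' → r | ε.
A has alternatives sharing prefix 'p r': factor to A → p r A' with A' → q | ε.

S → r r | N p | q M; M → N S | q | p M'; N → r N'; A → q S | p r A'; M' → ε | A; N' → r | ε; A' → q | ε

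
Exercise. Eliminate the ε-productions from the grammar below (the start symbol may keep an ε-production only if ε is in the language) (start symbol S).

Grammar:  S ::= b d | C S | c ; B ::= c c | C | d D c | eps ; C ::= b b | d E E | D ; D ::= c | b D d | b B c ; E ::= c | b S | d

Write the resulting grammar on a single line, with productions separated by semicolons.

S ::= b d | C S | c; B ::= c c | C | d D c; C ::= b b | d E E | D; D ::= c | b D d | b B c | b c; E ::= c | b S | d

The nullable symbols are {B}.
ε ∉ L(G), so no ε-production is kept.
Expand every rule over subsets of its nullable positions: D → b B c gives b B c | b c.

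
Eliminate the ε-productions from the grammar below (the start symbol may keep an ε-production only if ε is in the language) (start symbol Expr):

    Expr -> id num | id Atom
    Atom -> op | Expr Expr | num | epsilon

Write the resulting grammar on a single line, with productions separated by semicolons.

Nullable nonterminals: {Atom}.
ε ∉ L(G), so no ε-production is kept.
Add the nullable-subset variants: Expr → id Atom gives id Atom | id.

Expr -> id num | id Atom | id; Atom -> op | Expr Expr | num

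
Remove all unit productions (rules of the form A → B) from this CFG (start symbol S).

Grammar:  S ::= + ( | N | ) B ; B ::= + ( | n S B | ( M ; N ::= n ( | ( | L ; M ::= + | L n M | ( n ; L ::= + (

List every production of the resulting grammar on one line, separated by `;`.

S ::= + ( | ) B | n ( | (; B ::= + ( | n S B | ( M; N ::= + ( | n ( | (; M ::= + | L n M | ( n; L ::= + (

Unit pairs: N ⇒* {L}; S ⇒* {L, N}.
For each unit pair (A, B), copy every non-unit production of B to A, then drop all unit productions.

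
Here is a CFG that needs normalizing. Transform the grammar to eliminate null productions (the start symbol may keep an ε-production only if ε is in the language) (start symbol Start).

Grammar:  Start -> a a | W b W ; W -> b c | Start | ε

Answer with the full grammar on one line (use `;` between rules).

Nullable nonterminals: {W}.
ε ∉ L(G), so no ε-production is kept.
For each production, add variants omitting each subset of nullable occurrences: Start → W b W gives W b W | W b | b W | b.

Start -> a a | W b W | W b | b W | b; W -> b c | Start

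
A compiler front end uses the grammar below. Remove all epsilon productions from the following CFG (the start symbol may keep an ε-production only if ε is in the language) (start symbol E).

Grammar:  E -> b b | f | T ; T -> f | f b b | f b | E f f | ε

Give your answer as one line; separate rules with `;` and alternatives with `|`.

Nullable set = {E, T}.
ε ∈ L(G) since E is nullable, so keep E → ε.
For each production, add variants omitting each subset of nullable occurrences: T → E f f gives E f f | f f.

E -> b b | f | T | ε; T -> f | f b b | f b | E f f | f f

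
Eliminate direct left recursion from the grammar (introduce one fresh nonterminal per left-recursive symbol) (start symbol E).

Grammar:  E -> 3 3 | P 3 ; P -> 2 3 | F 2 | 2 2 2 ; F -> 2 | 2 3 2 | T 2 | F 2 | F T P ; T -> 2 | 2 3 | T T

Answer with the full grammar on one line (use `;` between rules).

E -> 3 3 | P 3; P -> 2 3 | F 2 | 2 2 2; F -> 2 F' | 2 3 2 F' | T 2 F'; T -> 2 T' | 2 3 T'; F' -> 2 F' | T P F' | ε; T' -> T T' | ε

Left recursion appears on F, T.
For F: α = {2, T P}, β = {2, 2 3 2, T 2}. Rewrite as F → β F' and F' → α F' | ε.
For T: α = {T}, β = {2, 2 3}. Rewrite as T → β T' and T' → α T' | ε.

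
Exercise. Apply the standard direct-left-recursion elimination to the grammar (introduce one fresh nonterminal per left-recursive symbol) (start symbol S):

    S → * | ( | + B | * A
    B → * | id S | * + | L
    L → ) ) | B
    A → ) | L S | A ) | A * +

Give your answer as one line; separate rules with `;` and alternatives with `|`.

Left recursion appears on A.
For A: α = {), * +}, β = {), L S}. Rewrite as A → β A' and A' → α A' | ε.

S → * | ( | + B | * A; B → * | id S | * + | L; L → ) ) | B; A → ) A' | L S A'; A' → ) A' | * + A' | ε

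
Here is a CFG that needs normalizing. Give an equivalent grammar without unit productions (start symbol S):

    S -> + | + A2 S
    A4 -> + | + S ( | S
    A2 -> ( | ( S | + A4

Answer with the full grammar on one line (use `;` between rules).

Unit pairs: A4 ⇒* {S}.
For every A with A ⇒* B via unit rules, add B's non-unit alternatives to A; then delete every rule of the form X → Y.

S -> + | + A2 S; A4 -> + | + S ( | + A2 S; A2 -> ( | ( S | + A4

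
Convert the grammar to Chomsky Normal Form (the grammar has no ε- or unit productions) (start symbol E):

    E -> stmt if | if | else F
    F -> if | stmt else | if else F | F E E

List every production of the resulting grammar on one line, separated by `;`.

E -> X1 X2 | if | X3 F; F -> if | X1 X3 | X2 Y1 | F Y2; X1 -> stmt; X2 -> if; X3 -> else; Y1 -> X3 F; Y2 -> E E

Introduce a nonterminal for each terminal appearing in a rule of length ≥ 2: X1 → stmt, X2 → if, X3 → else.
Binarize each right-hand side of length ≥ 3 by chaining fresh nonterminals (Y1, Y2, …): affected rules were F → X2 X3 F; F → F E E.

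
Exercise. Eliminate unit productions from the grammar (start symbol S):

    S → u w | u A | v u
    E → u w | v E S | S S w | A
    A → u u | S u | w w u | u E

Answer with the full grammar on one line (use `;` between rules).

S → u w | u A | v u; E → u w | v E S | S S w | u u | S u | w w u | u E; A → u u | S u | w w u | u E

Unit pairs: E ⇒* {A}.
Replace each nonterminal's rules with the union of the non-unit rules of every nonterminal it unit-derives.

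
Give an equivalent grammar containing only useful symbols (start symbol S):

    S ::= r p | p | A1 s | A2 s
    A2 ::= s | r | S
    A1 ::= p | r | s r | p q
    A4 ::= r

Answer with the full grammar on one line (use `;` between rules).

Generating nonterminals: {A1, A2, A4, S}.
Reachable from S after that: {A1, A2, S}.
Removed useless symbols: {A4} and every production mentioning them.

S ::= r p | p | A1 s | A2 s; A2 ::= s | r | S; A1 ::= p | r | s r | p q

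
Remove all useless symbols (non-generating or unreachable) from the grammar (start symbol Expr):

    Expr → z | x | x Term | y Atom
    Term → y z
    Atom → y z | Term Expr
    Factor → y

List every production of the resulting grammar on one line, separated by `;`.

Generating nonterminals: {Atom, Expr, Factor, Term}.
Reachable from Expr after that: {Atom, Expr, Term}.
Removed useless symbols: {Factor} and every production mentioning them.

Expr → z | x | x Term | y Atom; Term → y z; Atom → y z | Term Expr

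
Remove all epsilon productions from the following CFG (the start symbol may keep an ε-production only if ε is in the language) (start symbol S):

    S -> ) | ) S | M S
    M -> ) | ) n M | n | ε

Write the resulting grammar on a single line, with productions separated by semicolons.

The nullable symbols are {M}.
ε ∉ L(G), so no ε-production is kept.
For each production, add variants omitting each subset of nullable occurrences: M → ) n M gives ) n M | ) n.

S -> ) | ) S | M S; M -> ) | ) n M | ) n | n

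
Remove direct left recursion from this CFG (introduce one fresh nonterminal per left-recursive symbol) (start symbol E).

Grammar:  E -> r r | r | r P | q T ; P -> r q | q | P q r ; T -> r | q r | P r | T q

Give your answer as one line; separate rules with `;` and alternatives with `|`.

Directly left-recursive nonterminals: P, T.
For P: α = {q r}, β = {r q, q}. Rewrite as P → β P' and P' → α P' | ε.
For T: α = {q}, β = {r, q r, P r}. Rewrite as T → β T' and T' → α T' | ε.

E -> r r | r | r P | q T; P -> r q P' | q P'; T -> r T' | q r T' | P r T'; P' -> q r P' | ε; T' -> q T' | ε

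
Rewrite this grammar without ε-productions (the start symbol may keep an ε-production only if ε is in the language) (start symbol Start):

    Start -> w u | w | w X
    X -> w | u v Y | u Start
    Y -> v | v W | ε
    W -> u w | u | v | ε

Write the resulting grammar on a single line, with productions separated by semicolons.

The nullable symbols are {W, Y}.
ε ∉ L(G), so no ε-production is kept.
Add the nullable-subset variants: X → u v Y gives u v Y | u v.

Start -> w u | w | w X; X -> w | u v Y | u v | u Start; Y -> v | v W; W -> u w | u | v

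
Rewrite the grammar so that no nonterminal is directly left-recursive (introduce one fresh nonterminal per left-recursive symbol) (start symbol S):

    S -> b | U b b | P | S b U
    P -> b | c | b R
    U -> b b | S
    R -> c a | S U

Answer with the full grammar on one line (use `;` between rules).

Directly left-recursive nonterminal: S.
For S: α = {b U}, β = {b, U b b, P}. Rewrite as S → β S' and S' → α S' | ε.

S -> b S' | U b b S' | P S'; P -> b | c | b R; U -> b b | S; R -> c a | S U; S' -> b U S' | ε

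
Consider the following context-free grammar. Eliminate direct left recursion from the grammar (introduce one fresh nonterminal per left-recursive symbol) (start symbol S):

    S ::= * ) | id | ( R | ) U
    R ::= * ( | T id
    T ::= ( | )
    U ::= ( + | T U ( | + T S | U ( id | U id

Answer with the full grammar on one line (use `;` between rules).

S ::= * ) | id | ( R | ) U; R ::= * ( | T id; T ::= ( | ); U ::= ( + U' | T U ( U' | + T S U'; U' ::= ( id U' | id U' | eps

U is directly left-recursive.
For U: α = {( id, id}, β = {( +, T U (, + T S}. Rewrite as U → β U' and U' → α U' | ε.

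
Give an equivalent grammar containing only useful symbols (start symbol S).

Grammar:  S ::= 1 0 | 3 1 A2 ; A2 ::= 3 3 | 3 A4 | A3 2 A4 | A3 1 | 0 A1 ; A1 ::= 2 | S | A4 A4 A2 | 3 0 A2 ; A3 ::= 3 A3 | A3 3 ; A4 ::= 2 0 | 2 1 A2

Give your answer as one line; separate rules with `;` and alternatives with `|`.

S ::= 1 0 | 3 1 A2; A2 ::= 3 3 | 3 A4 | 0 A1; A1 ::= 2 | S | A4 A4 A2 | 3 0 A2; A4 ::= 2 0 | 2 1 A2

Generating nonterminals: {A1, A2, A4, S}.
Reachable from S after that: {A1, A2, A4, S}.
Removed useless symbols: {A3} and every production mentioning them.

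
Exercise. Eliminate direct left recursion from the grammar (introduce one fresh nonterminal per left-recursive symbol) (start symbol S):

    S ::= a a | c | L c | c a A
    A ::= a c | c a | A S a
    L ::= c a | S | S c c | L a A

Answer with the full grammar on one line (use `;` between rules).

Directly left-recursive nonterminals: A, L.
For A: α = {S a}, β = {a c, c a}. Rewrite as A → β A' and A' → α A' | ε.
For L: α = {a A}, β = {c a, S, S c c}. Rewrite as L → β L' and L' → α L' | ε.

S ::= a a | c | L c | c a A; A ::= a c A' | c a A'; L ::= c a L' | S L' | S c c L'; A' ::= S a A' | ε; L' ::= a A L' | ε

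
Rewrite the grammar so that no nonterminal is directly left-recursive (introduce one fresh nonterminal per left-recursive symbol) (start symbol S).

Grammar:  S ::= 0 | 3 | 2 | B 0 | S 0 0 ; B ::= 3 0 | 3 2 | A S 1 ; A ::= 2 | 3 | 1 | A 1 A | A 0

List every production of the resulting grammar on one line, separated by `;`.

S ::= 0 S' | 3 S' | 2 S' | B 0 S'; B ::= 3 0 | 3 2 | A S 1; A ::= 2 A' | 3 A' | 1 A'; S' ::= 0 0 S' | ε; A' ::= 1 A A' | 0 A' | ε

Directly left-recursive nonterminals: S, A.
For S: α = {0 0}, β = {0, 3, 2, B 0}. Rewrite as S → β S' and S' → α S' | ε.
For A: α = {1 A, 0}, β = {2, 3, 1}. Rewrite as A → β A' and A' → α A' | ε.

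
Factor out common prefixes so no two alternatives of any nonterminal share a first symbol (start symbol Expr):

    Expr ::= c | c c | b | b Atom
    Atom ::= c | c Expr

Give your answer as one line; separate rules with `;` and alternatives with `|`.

Expr ::= c Expr1 | b Expr2; Atom ::= c Atom1; Expr1 ::= ε | c; Expr2 ::= ε | Atom; Atom1 ::= ε | Expr

Expr has alternatives sharing prefix 'c': factor to Expr → c Expr1 with Expr1 → ε | c.
Expr has alternatives sharing prefix 'b': factor to Expr → b Expr2 with Expr2 → ε | Atom.
Atom has alternatives sharing prefix 'c': factor to Atom → c Atom1 with Atom1 → ε | Expr.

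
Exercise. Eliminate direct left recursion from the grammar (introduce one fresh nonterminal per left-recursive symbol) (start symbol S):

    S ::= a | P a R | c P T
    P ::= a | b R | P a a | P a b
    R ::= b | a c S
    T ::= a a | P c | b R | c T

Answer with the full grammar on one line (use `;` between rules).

S ::= a | P a R | c P T; P ::= a P' | b R P'; R ::= b | a c S; T ::= a a | P c | b R | c T; P' ::= a a P' | a b P' | ε

Directly left-recursive nonterminal: P.
For P: α = {a a, a b}, β = {a, b R}. Rewrite as P → β P' and P' → α P' | ε.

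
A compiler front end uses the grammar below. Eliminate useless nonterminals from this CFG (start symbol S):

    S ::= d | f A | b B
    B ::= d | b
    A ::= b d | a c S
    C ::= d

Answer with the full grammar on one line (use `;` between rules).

S ::= d | f A | b B; B ::= d | b; A ::= b d | a c S

Generating nonterminals: {A, B, C, S}.
Reachable from S after that: {A, B, S}.
Removed useless symbols: {C} and every production mentioning them.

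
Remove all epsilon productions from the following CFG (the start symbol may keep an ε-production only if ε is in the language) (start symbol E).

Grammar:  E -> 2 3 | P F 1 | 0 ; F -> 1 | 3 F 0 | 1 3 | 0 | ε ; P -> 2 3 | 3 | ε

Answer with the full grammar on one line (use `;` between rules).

Nullable nonterminals: {F, P}.
ε ∉ L(G), so no ε-production is kept.
Add the nullable-subset variants: E → P F 1 gives P F 1 | P 1 | F 1 | 1. F → 3 F 0 gives 3 F 0 | 3 0.

E -> 2 3 | P F 1 | P 1 | F 1 | 1 | 0; F -> 1 | 3 F 0 | 3 0 | 1 3 | 0; P -> 2 3 | 3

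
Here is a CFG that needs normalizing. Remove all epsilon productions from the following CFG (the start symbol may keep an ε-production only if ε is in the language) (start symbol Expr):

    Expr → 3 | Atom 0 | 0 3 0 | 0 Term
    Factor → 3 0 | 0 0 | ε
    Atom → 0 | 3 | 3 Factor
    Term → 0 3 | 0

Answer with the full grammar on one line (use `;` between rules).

Expr → 3 | Atom 0 | 0 3 0 | 0 Term; Factor → 3 0 | 0 0; Atom → 0 | 3 | 3 Factor; Term → 0 3 | 0

Nullable nonterminals: {Factor}.
ε ∉ L(G), so no ε-production is kept.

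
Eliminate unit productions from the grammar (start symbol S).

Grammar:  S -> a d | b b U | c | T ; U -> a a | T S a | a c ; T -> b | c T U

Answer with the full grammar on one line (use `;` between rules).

S -> a d | b b U | c | b | c T U; U -> a a | T S a | a c; T -> b | c T U

Unit pairs: S ⇒* {T}.
Replace each nonterminal's rules with the union of the non-unit rules of every nonterminal it unit-derives.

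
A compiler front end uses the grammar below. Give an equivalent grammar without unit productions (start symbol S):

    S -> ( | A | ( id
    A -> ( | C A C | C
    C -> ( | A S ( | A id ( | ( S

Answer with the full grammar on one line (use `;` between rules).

S -> ( | A S ( | A id ( | ( S | ( id | C A C; A -> ( | A S ( | A id ( | ( S | C A C; C -> ( | A S ( | A id ( | ( S

Unit pairs: A ⇒* {C}; S ⇒* {A, C}.
For each unit pair (A, B), copy every non-unit production of B to A, then drop all unit productions.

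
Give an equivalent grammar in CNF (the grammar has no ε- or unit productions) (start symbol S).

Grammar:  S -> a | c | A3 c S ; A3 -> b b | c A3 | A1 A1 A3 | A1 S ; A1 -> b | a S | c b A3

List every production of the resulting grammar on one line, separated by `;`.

S -> a | c | A3 Y1; A3 -> X2 X2 | X1 A3 | A1 Y2 | A1 S; A1 -> b | X3 S | X1 Y3; X1 -> c; X2 -> b; X3 -> a; Y1 -> X1 S; Y2 -> A1 A3; Y3 -> X2 A3

Introduce a nonterminal for each terminal appearing in a rule of length ≥ 2: X1 → c, X2 → b, X3 → a.
Binarize each right-hand side of length ≥ 3 by chaining fresh nonterminals (Y1, Y2, …): affected rules were S → A3 X1 S; A3 → A1 A1 A3; A1 → X1 X2 A3.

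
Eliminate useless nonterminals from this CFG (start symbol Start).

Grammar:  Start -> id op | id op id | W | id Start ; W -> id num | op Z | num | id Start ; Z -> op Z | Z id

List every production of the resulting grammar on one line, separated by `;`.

Generating nonterminals: {Start, W}.
Reachable from Start after that: {Start, W}.
Removed useless symbols: {Z} and every production mentioning them.

Start -> id op | id op id | W | id Start; W -> id num | num | id Start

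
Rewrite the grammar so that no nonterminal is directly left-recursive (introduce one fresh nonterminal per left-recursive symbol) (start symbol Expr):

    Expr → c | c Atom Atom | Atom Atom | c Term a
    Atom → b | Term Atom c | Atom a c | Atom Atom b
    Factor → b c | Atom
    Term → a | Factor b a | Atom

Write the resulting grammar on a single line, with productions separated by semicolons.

Directly left-recursive nonterminal: Atom.
For Atom: α = {a c, Atom b}, β = {b, Term Atom c}. Rewrite as Atom → β Atom1 and Atom1 → α Atom1 | ε.

Expr → c | c Atom Atom | Atom Atom | c Term a; Atom → b Atom1 | Term Atom c Atom1; Factor → b c | Atom; Term → a | Factor b a | Atom; Atom1 → a c Atom1 | Atom b Atom1 | ε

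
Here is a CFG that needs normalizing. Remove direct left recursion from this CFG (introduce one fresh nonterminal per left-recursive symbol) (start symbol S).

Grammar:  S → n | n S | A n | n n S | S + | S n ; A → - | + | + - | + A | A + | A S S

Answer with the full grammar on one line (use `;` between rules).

S → n S' | n S S' | A n S' | n n S S'; A → - A' | + A' | + - A' | + A A'; S' → + S' | n S' | ε; A' → + A' | S S A' | ε

S, A are directly left-recursive.
For S: α = {+, n}, β = {n, n S, A n, n n S}. Rewrite as S → β S' and S' → α S' | ε.
For A: α = {+, S S}, β = {-, +, + -, + A}. Rewrite as A → β A' and A' → α A' | ε.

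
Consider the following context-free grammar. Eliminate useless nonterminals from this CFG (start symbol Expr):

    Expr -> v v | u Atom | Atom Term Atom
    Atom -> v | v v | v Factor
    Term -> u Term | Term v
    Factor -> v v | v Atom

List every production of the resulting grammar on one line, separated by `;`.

Generating nonterminals: {Atom, Expr, Factor}.
Reachable from Expr after that: {Atom, Expr, Factor}.
Removed useless symbols: {Term} and every production mentioning them.

Expr -> v v | u Atom; Atom -> v | v v | v Factor; Factor -> v v | v Atom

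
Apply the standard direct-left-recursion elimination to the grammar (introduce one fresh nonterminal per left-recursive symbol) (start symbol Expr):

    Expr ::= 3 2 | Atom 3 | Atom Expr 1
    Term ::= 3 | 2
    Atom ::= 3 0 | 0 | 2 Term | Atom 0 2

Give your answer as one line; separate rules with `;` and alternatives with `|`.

Directly left-recursive nonterminal: Atom.
For Atom: α = {0 2}, β = {3 0, 0, 2 Term}. Rewrite as Atom → β Atom1 and Atom1 → α Atom1 | ε.

Expr ::= 3 2 | Atom 3 | Atom Expr 1; Term ::= 3 | 2; Atom ::= 3 0 Atom1 | 0 Atom1 | 2 Term Atom1; Atom1 ::= 0 2 Atom1 | eps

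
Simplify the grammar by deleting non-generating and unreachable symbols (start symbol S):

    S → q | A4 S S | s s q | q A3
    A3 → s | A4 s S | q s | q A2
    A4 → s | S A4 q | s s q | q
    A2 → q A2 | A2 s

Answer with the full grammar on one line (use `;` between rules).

S → q | A4 S S | s s q | q A3; A3 → s | A4 s S | q s; A4 → s | S A4 q | s s q | q

Generating nonterminals: {A3, A4, S}.
Reachable from S after that: {A3, A4, S}.
Removed useless symbols: {A2} and every production mentioning them.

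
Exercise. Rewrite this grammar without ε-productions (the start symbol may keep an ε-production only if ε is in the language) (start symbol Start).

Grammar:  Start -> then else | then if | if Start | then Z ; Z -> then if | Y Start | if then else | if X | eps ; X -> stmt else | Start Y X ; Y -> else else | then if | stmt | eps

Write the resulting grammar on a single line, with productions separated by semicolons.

The nullable symbols are {Y, Z}.
ε ∉ L(G), so no ε-production is kept.
Add the nullable-subset variants: Start → then Z gives then Z | then. Z → Y Start gives Y Start | Start. X → Start Y X gives Start Y X | Start X.

Start -> then else | then if | if Start | then Z | then; Z -> then if | Y Start | Start | if then else | if X; X -> stmt else | Start Y X | Start X; Y -> else else | then if | stmt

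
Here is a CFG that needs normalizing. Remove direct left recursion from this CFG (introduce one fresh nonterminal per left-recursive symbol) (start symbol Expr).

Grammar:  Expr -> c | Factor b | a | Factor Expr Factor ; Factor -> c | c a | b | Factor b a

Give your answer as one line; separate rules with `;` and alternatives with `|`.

Directly left-recursive nonterminal: Factor.
For Factor: α = {b a}, β = {c, c a, b}. Rewrite as Factor → β Factor1 and Factor1 → α Factor1 | ε.

Expr -> c | Factor b | a | Factor Expr Factor; Factor -> c Factor1 | c a Factor1 | b Factor1; Factor1 -> b a Factor1 | ε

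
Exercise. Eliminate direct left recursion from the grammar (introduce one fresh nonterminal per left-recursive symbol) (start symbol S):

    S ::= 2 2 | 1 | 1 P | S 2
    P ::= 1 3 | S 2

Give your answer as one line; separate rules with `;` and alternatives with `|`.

S is directly left-recursive.
For S: α = {2}, β = {2 2, 1, 1 P}. Rewrite as S → β S' and S' → α S' | ε.

S ::= 2 2 S' | 1 S' | 1 P S'; P ::= 1 3 | S 2; S' ::= 2 S' | ε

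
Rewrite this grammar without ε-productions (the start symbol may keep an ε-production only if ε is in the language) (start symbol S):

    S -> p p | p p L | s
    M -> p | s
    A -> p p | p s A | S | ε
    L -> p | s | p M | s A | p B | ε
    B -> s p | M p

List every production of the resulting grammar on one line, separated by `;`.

The nullable symbols are {A, L}.
ε ∉ L(G), so no ε-production is kept.
Expand every rule over subsets of its nullable positions: A → p s A gives p s A | p s.

S -> p p | p p L | s; M -> p | s; A -> p p | p s A | p s | S; L -> p | s | p M | s A | p B; B -> s p | M p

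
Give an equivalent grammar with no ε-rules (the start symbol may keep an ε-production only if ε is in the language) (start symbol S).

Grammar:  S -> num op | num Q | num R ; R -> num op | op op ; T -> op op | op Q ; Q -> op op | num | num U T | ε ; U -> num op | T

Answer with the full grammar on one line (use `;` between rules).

S -> num op | num Q | num | num R; R -> num op | op op; T -> op op | op Q | op; Q -> op op | num | num U T; U -> num op | T

The nullable symbols are {Q}.
ε ∉ L(G), so no ε-production is kept.
Expand every rule over subsets of its nullable positions: S → num Q gives num Q | num. T → op Q gives op Q | op.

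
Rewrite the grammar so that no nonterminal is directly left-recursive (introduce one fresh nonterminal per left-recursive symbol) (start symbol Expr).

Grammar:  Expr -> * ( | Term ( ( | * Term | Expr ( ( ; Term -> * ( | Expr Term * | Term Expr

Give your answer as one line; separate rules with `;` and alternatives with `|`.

Left recursion appears on Expr, Term.
For Expr: α = {( (}, β = {* (, Term ( (, * Term}. Rewrite as Expr → β Expr1 and Expr1 → α Expr1 | ε.
For Term: α = {Expr}, β = {* (, Expr Term *}. Rewrite as Term → β Term1 and Term1 → α Term1 | ε.

Expr -> * ( Expr1 | Term ( ( Expr1 | * Term Expr1; Term -> * ( Term1 | Expr Term * Term1; Expr1 -> ( ( Expr1 | ε; Term1 -> Expr Term1 | ε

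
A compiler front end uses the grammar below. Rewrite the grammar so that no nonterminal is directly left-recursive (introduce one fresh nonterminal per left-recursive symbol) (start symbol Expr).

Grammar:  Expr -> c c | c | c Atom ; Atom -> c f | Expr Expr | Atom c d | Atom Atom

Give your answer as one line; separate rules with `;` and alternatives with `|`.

Left recursion appears on Atom.
For Atom: α = {c d, Atom}, β = {c f, Expr Expr}. Rewrite as Atom → β Atom1 and Atom1 → α Atom1 | ε.

Expr -> c c | c | c Atom; Atom -> c f Atom1 | Expr Expr Atom1; Atom1 -> c d Atom1 | Atom Atom1 | ε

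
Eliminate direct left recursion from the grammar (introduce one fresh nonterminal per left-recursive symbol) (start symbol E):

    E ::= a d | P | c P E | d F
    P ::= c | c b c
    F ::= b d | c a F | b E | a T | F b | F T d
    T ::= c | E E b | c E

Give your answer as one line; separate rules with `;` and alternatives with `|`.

E ::= a d | P | c P E | d F; P ::= c | c b c; F ::= b d F' | c a F F' | b E F' | a T F'; T ::= c | E E b | c E; F' ::= b F' | T d F' | eps

Left recursion appears on F.
For F: α = {b, T d}, β = {b d, c a F, b E, a T}. Rewrite as F → β F' and F' → α F' | ε.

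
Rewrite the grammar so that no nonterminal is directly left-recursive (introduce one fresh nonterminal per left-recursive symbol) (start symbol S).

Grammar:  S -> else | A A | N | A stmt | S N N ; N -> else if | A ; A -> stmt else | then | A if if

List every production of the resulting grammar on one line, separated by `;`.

S -> else S' | A A S' | N S' | A stmt S'; N -> else if | A; A -> stmt else A' | then A'; S' -> N N S' | eps; A' -> if if A' | eps

S, A are directly left-recursive.
For S: α = {N N}, β = {else, A A, N, A stmt}. Rewrite as S → β S' and S' → α S' | ε.
For A: α = {if if}, β = {stmt else, then}. Rewrite as A → β A' and A' → α A' | ε.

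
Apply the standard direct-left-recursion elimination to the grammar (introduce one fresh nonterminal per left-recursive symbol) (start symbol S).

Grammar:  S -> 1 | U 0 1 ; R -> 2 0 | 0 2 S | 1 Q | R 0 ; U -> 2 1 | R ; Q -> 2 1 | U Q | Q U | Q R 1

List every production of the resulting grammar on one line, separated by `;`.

Left recursion appears on R, Q.
For R: α = {0}, β = {2 0, 0 2 S, 1 Q}. Rewrite as R → β R' and R' → α R' | ε.
For Q: α = {U, R 1}, β = {2 1, U Q}. Rewrite as Q → β Q' and Q' → α Q' | ε.

S -> 1 | U 0 1; R -> 2 0 R' | 0 2 S R' | 1 Q R'; U -> 2 1 | R; Q -> 2 1 Q' | U Q Q'; R' -> 0 R' | ε; Q' -> U Q' | R 1 Q' | ε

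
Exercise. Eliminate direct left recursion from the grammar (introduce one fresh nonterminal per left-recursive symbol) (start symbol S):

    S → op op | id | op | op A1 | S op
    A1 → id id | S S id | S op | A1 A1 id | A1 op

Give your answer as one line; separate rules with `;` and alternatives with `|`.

S → op op S' | id S' | op S' | op A1 S'; A1 → id id A1' | S S id A1' | S op A1'; S' → op S' | ε; A1' → A1 id A1' | op A1' | ε

S, A1 are directly left-recursive.
For S: α = {op}, β = {op op, id, op, op A1}. Rewrite as S → β S' and S' → α S' | ε.
For A1: α = {A1 id, op}, β = {id id, S S id, S op}. Rewrite as A1 → β A1' and A1' → α A1' | ε.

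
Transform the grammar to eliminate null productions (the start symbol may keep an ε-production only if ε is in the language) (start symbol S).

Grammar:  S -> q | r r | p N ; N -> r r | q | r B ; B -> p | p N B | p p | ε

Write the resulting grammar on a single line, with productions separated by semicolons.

S -> q | r r | p N; N -> r r | q | r B | r; B -> p | p N B | p N | p p

The nullable symbols are {B}.
ε ∉ L(G), so no ε-production is kept.
For each production, add variants omitting each subset of nullable occurrences: N → r B gives r B | r. B → p N B gives p N B | p N.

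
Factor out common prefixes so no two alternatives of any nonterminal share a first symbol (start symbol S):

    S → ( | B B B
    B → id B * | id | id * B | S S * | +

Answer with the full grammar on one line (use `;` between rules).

S → ( | B B B; B → S S * | + | id B'; B' → B * | ε | * B

B has alternatives sharing prefix 'id': factor to B → id B' with B' → B * | ε | * B.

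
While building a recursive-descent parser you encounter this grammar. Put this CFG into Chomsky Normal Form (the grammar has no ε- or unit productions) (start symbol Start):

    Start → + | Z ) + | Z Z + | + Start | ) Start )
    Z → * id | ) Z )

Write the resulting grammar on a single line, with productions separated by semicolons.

Start → + | Z Y1 | Z Y2 | X2 Start | X1 Y3; Z → X3 X4 | X1 Y4; X1 → ); X2 → +; X3 → *; X4 → id; Y1 → X1 X2; Y2 → Z X2; Y3 → Start X1; Y4 → Z X1

Introduce a nonterminal for each terminal appearing in a rule of length ≥ 2: X1 → ), X2 → +, X3 → *, X4 → id.
Binarize each right-hand side of length ≥ 3 by chaining fresh nonterminals (Y1, Y2, …): affected rules were Start → Z X1 X2; Start → Z Z X2; Start → X1 Start X1; Z → X1 Z X1.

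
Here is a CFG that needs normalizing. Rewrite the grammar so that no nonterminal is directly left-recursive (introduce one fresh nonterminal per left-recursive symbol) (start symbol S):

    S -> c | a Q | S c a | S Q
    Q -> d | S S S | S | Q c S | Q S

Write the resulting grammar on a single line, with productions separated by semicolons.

Directly left-recursive nonterminals: S, Q.
For S: α = {c a, Q}, β = {c, a Q}. Rewrite as S → β S' and S' → α S' | ε.
For Q: α = {c S, S}, β = {d, S S S, S}. Rewrite as Q → β Q' and Q' → α Q' | ε.

S -> c S' | a Q S'; Q -> d Q' | S S S Q' | S Q'; S' -> c a S' | Q S' | ε; Q' -> c S Q' | S Q' | ε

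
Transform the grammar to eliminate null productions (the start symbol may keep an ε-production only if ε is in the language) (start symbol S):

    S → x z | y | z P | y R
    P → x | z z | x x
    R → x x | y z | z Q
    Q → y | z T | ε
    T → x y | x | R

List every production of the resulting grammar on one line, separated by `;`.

S → x z | y | z P | y R; P → x | z z | x x; R → x x | y z | z Q | z; Q → y | z T; T → x y | x | R

The nullable symbols are {Q}.
ε ∉ L(G), so no ε-production is kept.
For each production, add variants omitting each subset of nullable occurrences: R → z Q gives z Q | z.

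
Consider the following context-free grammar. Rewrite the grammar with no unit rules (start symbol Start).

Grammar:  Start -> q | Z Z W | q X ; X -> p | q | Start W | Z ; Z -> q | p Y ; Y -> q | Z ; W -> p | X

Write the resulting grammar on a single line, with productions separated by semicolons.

Unit pairs: W ⇒* {X, Z}; X ⇒* {Z}; Y ⇒* {Z}.
Replace each nonterminal's rules with the union of the non-unit rules of every nonterminal it unit-derives.

Start -> q | Z Z W | q X; X -> q | p Y | p | Start W; Z -> q | p Y; Y -> q | p Y; W -> q | p Y | p | Start W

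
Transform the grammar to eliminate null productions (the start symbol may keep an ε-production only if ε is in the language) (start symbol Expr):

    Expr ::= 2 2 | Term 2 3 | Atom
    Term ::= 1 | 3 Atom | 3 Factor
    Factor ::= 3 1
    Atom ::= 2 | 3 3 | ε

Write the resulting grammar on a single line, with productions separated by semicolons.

Expr ::= 2 2 | Term 2 3 | Atom | ε; Term ::= 1 | 3 Atom | 3 | 3 Factor; Factor ::= 3 1; Atom ::= 2 | 3 3

The nullable symbols are {Atom, Expr}.
ε ∈ L(G) since Expr is nullable, so keep Expr → ε.
For each production, add variants omitting each subset of nullable occurrences: Term → 3 Atom gives 3 Atom | 3.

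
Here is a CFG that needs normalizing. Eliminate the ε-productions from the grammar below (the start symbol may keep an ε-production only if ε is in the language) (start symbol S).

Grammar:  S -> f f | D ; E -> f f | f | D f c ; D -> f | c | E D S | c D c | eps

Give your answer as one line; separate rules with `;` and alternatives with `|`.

S -> f f | D | eps; E -> f f | f | D f c | f c; D -> f | c | E D S | E D | E S | E | c D c | c c

Nullable set = {D, S}.
ε ∈ L(G) since S is nullable, so keep S → ε.
Add the nullable-subset variants: E → D f c gives D f c | f c. D → E D S gives E D S | E D | E S | E. D → c D c gives c D c | c c.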